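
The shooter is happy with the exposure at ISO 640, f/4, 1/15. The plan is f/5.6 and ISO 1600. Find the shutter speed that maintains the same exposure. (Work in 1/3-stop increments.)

1/20s

Aperture: f/4 → f/4.5 → f/5 → f/5.6 — 1 stop narrower (darker).
ISO: 640 → 800 → 1000 → 1250 → 1600 — 1 1/3 stops higher (brighter).
Net change so far: 1/3 stop brighter. Offset with the shutter speed: 1/15 → 1/20.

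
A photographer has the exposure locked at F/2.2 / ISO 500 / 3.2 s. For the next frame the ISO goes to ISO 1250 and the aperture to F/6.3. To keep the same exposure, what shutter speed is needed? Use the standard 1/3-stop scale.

10 s

ISO: 500 → 640 → 800 → 1000 → 1250 — 1 1/3 stops higher (brighter).
Aperture: f/2.2 → f/2.5 → f/2.8 → f/3.2 → f/3.5 → f/4 → f/4.5 → f/5 → f/5.6 → f/6.3 — 3 stops stopped down (darker).
Net change so far: 1 2/3 stops darker. Offset with the shutter speed: 3.2 → 4 → 5 → 6 → 8 → 10.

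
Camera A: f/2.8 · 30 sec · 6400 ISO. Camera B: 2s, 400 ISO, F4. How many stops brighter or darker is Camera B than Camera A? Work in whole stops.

Aperture: f/2.8 → f/4 — 1 stop smaller aperture (darker).
Shutter speed: 30 → 15 → 8 → 4 → 2 — 4 stops shorter (darker).
ISO: 6400 → 3200 → 1600 → 800 → 400 — 4 stops dropped (darker).
Net: −1 −4 −4 = −9 stops.

9 stops darker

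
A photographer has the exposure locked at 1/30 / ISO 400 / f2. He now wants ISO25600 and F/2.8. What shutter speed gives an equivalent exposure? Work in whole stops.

1/1000s

ISO: 400 → 800 → 1600 → 3200 → 6400 → 12800 → 25600 — 6 stops raised (brighter).
Aperture: f/2 → f/2.8 — 1 stop narrower (darker).
Net change so far: 5 stops brighter. Offset with the shutter speed: 1/30 → 1/60 → 1/125 → 1/250 → 1/500 → 1/1000.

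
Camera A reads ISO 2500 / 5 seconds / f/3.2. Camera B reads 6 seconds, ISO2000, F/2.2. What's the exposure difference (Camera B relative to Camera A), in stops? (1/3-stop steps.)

Aperture: f/3.2 → f/2.8 → f/2.5 → f/2.2 — 1 stop wider (brighter).
Shutter speed: 5 → 6 — 1/3 stop slower (brighter).
ISO: 2500 → 2000 — 1/3 stop lower (darker).
Net: +1 +1/3 −1/3 = +1 stop.

1 stop brighter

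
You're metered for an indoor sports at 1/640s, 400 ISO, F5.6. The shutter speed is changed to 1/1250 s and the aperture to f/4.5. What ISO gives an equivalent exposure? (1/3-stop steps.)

ISO 500

Shutter speed: 1/640 → 1/800 → 1/1000 → 1/1250 — 1 stop faster (darker).
Aperture: f/5.6 → f/5 → f/4.5 — 2/3 stop wider (brighter).
Net change so far: 1/3 stop darker. Offset with the ISO: 400 → 500.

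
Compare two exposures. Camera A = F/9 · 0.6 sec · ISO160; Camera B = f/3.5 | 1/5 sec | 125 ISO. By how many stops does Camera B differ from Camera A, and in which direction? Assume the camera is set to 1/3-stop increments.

2/3 stop brighter

Aperture: f/9 → f/8 → f/7.1 → f/6.3 → f/5.6 → f/5 → f/4.5 → f/4 → f/3.5 — 2 2/3 stops larger aperture (brighter).
Shutter speed: 0.6 → 0.5 → 0.4 → 0.3 → 1/4 → 1/5 — 1 2/3 stops shorter (darker).
ISO: 160 → 125 — 1/3 stop lower (darker).
Net: +2 2/3 −1 2/3 −1/3 = +2/3 stops.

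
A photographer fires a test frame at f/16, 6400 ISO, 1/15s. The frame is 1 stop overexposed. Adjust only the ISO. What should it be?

Overexposed by 1 stop → need 1 stop darker.
ISO: 6400 → 3200.

ISO 3200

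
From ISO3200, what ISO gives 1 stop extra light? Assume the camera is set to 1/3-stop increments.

ISO: 3200 → 4000 → 5000 → 6400 — 1 stop higher (brighter).

ISO 6400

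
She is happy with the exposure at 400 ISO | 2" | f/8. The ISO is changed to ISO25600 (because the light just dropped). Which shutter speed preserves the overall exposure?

ISO: 400 → 800 → 1600 → 3200 → 6400 → 12800 → 25600 — 6 stops higher (brighter).
Need 6 stops darker from the shutter speed: 2 → 1 → 1/2 → 1/4 → 1/8 → 1/15 → 1/30.

1/30s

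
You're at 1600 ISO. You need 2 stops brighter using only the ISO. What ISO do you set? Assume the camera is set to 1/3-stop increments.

ISO 6400

ISO: 1600 → 2000 → 2500 → 3200 → 4000 → 5000 → 6400 — 2 stops higher (brighter).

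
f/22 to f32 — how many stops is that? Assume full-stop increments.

1 stop

f/22 → f/32 — count the steps: 1 stop.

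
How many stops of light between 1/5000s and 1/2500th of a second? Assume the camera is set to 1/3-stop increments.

1/5000 → 1/4000 → 1/3200 → 1/2500 — count the steps: 3 third-stops = 1 stop.

1 stop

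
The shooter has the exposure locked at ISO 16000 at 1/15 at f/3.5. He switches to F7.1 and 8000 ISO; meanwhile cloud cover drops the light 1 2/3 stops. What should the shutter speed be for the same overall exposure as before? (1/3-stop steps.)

Scene light: 1 2/3 stops darker.
Aperture: f/3.5 → f/4 → f/4.5 → f/5 → f/5.6 → f/6.3 → f/7.1 — 2 stops smaller aperture (darker).
ISO: 16000 → 12800 → 10000 → 8000 — 1 stop dropped (darker).
Net so far: 4 2/3 stops darker. Shutter speed: 1/15 → 1/13 → 1/10 → 1/8 → 1/6 → 1/5 → 1/4 → 0.3 → 0.4 → 0.5 → 0.6 → 0.8 → 1 → 1.3 → 1.6.

1.6 s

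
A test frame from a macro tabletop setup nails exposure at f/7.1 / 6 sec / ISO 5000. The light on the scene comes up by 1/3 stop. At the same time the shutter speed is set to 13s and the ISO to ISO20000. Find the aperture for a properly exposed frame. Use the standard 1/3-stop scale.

Scene light: 1/3 stop brighter.
Shutter speed: 6 → 8 → 10 → 13 — 1 stop slower (brighter).
ISO: 5000 → 6400 → 8000 → 10000 → 12800 → 16000 → 20000 — 2 stops raised (brighter).
Net so far: 3 1/3 stops brighter. Aperture: f/7.1 → f/8 → f/9 → f/10 → f/11 → f/13 → f/14 → f/16 → f/18 → f/20 → f/22.

f/22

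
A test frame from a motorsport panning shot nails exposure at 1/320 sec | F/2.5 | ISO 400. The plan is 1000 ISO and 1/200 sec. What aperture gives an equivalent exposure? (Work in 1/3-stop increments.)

ISO: 400 → 500 → 640 → 800 → 1000 — 1 1/3 stops raised (brighter).
Shutter speed: 1/320 → 1/250 → 1/200 — 2/3 stop longer (brighter).
Net change so far: 2 stops brighter. Offset with the aperture: f/2.5 → f/2.8 → f/3.2 → f/3.5 → f/4 → f/4.5 → f/5.

f/5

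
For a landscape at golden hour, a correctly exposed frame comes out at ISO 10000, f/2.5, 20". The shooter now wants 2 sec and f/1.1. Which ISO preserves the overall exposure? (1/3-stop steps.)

Shutter speed: 20 → 15 → 13 → 10 → 8 → 6 → 5 → 4 → 3.2 → 2.5 → 2 — 3 1/3 stops faster (darker).
Aperture: f/2.5 → f/2.2 → f/2 → f/1.8 → f/1.6 → f/1.4 → f/1.2 → f/1.1 — 2 1/3 stops wider (brighter).
Net change so far: 1 stop darker. Offset with the ISO: 10000 → 12800 → 16000 → 20000.

ISO 20000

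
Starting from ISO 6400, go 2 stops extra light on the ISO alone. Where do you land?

ISO 25600

ISO: 6400 → 12800 → 25600 — 2 stops higher (brighter).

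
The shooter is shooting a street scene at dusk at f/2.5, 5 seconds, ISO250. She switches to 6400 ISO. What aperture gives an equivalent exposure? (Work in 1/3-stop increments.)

ISO: 250 → 320 → 400 → 500 → 640 → 800 → 1000 → 1250 → 1600 → 2000 → 2500 → 3200 → 4000 → 5000 → 6400 — 4 2/3 stops higher (brighter).
Need 4 2/3 stops darker from the aperture: f/2.5 → f/2.8 → f/3.2 → f/3.5 → f/4 → f/4.5 → f/5 → f/5.6 → f/6.3 → f/7.1 → f/8 → f/9 → f/10 → f/11 → f/13.

f/13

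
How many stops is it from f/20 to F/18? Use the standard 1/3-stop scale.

f/20 → f/18 — count the steps: 1 third-stops = 1/3 stop.

1/3 stop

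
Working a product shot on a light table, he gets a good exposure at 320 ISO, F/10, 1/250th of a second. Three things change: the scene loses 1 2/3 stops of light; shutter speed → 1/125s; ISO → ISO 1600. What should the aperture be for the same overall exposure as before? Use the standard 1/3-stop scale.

Scene light: 1 2/3 stops darker.
Shutter speed: 1/250 → 1/200 → 1/160 → 1/125 — 1 stop longer (brighter).
ISO: 320 → 400 → 500 → 640 → 800 → 1000 → 1250 → 1600 — 2 1/3 stops raised (brighter).
Net so far: 1 2/3 stops brighter. Aperture: f/10 → f/11 → f/13 → f/14 → f/16 → f/18.

f/18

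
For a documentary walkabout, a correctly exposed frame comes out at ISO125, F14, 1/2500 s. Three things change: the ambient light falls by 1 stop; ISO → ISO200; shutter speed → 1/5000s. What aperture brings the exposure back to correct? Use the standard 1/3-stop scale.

f/9

Scene light: 1 stop darker.
ISO: 125 → 160 → 200 — 2/3 stop raised (brighter).
Shutter speed: 1/2500 → 1/3200 → 1/4000 → 1/5000 — 1 stop faster (darker).
Net so far: 1 1/3 stops darker. Aperture: f/14 → f/13 → f/11 → f/10 → f/9.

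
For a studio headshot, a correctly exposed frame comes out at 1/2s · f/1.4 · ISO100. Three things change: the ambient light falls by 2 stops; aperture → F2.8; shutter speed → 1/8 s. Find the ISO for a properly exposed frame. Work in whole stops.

Scene light: 2 stops darker.
Aperture: f/1.4 → f/2 → f/2.8 — 2 stops stopped down (darker).
Shutter speed: 1/2 → 1/4 → 1/8 — 2 stops faster (darker).
Net so far: 6 stops darker. ISO: 100 → 200 → 400 → 800 → 1600 → 3200 → 6400.

ISO 6400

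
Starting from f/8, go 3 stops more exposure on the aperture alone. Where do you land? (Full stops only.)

f/2.8

Aperture: f/8 → f/5.6 → f/4 → f/2.8 — 3 stops opened up (brighter).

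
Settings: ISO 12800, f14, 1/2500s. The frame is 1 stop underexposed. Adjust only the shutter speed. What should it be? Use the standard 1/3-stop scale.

Underexposed by 1 stop → need 1 stop brighter.
Shutter speed: 1/2500 → 1/2000 → 1/1600 → 1/1250.

1/1250s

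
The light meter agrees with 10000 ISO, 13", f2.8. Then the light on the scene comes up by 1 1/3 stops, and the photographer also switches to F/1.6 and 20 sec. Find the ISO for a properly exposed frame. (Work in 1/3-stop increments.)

ISO 800

Scene light: 1 1/3 stops brighter.
Aperture: f/2.8 → f/2.5 → f/2.2 → f/2 → f/1.8 → f/1.6 — 1 2/3 stops larger aperture (brighter).
Shutter speed: 13 → 15 → 20 — 2/3 stop slower (brighter).
Net so far: 3 2/3 stops brighter. ISO: 10000 → 8000 → 6400 → 5000 → 4000 → 3200 → 2500 → 2000 → 1600 → 1250 → 1000 → 800.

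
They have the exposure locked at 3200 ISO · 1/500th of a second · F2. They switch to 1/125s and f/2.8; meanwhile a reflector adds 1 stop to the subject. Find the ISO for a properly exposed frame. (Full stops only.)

ISO 800

Scene light: 1 stop brighter.
Shutter speed: 1/500 → 1/250 → 1/125 — 2 stops longer (brighter).
Aperture: f/2 → f/2.8 — 1 stop stopped down (darker).
Net so far: 2 stops brighter. ISO: 3200 → 1600 → 800.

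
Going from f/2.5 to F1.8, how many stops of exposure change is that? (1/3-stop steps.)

f/2.5 → f/2.2 → f/2 → f/1.8 — count the steps: 3 third-stops = 1 stop.

1 stop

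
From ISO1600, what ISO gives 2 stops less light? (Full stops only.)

ISO: 1600 → 800 → 400 — 2 stops lower (darker).

ISO 400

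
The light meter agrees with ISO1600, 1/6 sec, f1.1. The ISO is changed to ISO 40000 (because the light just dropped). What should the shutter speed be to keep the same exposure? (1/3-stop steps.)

1/160s

ISO: 1600 → 2000 → 2500 → 3200 → 4000 → 5000 → 6400 → 8000 → 10000 → 12800 → 16000 → 20000 → 25600 → 32000 → 40000 — 4 2/3 stops higher (brighter).
Need 4 2/3 stops darker from the shutter speed: 1/6 → 1/8 → 1/10 → 1/13 → 1/15 → 1/20 → 1/25 → 1/30 → 1/40 → 1/50 → 1/60 → 1/80 → 1/100 → 1/125 → 1/160.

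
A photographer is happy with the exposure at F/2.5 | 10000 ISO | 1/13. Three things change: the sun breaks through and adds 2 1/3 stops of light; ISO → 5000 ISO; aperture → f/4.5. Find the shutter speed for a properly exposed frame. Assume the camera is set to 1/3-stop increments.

Scene light: 2 1/3 stops brighter.
ISO: 10000 → 8000 → 6400 → 5000 — 1 stop dropped (darker).
Aperture: f/2.5 → f/2.8 → f/3.2 → f/3.5 → f/4 → f/4.5 — 1 2/3 stops stopped down (darker).
Net so far: 1/3 stop darker. Shutter speed: 1/13 → 1/10.

1/10s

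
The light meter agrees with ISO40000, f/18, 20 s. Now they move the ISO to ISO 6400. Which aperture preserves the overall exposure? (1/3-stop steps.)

f/7.1

ISO: 40000 → 32000 → 25600 → 20000 → 16000 → 12800 → 10000 → 8000 → 6400 — 2 2/3 stops dropped (darker).
Need 2 2/3 stops brighter from the aperture: f/18 → f/16 → f/14 → f/13 → f/11 → f/10 → f/9 → f/8 → f/7.1.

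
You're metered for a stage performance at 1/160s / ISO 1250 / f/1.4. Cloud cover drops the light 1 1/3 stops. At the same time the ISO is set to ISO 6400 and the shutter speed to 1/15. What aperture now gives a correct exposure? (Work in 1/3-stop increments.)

f/6.3

Scene light: 1 1/3 stops darker.
ISO: 1250 → 1600 → 2000 → 2500 → 3200 → 4000 → 5000 → 6400 — 2 1/3 stops higher (brighter).
Shutter speed: 1/160 → 1/125 → 1/100 → 1/80 → 1/60 → 1/50 → 1/40 → 1/30 → 1/25 → 1/20 → 1/15 — 3 1/3 stops slower (brighter).
Net so far: 4 1/3 stops brighter. Aperture: f/1.4 → f/1.6 → f/1.8 → f/2 → f/2.2 → f/2.5 → f/2.8 → f/3.2 → f/3.5 → f/4 → f/4.5 → f/5 → f/5.6 → f/6.3.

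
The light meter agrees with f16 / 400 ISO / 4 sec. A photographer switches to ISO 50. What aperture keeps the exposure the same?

ISO: 400 → 200 → 100 → 50 — 3 stops dropped (darker).
Need 3 stops brighter from the aperture: f/16 → f/11 → f/8 → f/5.6.

f/5.6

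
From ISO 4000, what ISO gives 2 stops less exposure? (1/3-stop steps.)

ISO: 4000 → 3200 → 2500 → 2000 → 1600 → 1250 → 1000 — 2 stops lower (darker).

ISO 1000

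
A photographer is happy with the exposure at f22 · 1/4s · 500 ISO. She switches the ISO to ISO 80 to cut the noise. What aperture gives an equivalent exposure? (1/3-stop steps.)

f/9

ISO: 500 → 400 → 320 → 250 → 200 → 160 → 125 → 100 → 80 — 2 2/3 stops dropped (darker).
Need 2 2/3 stops brighter from the aperture: f/22 → f/20 → f/18 → f/16 → f/14 → f/13 → f/11 → f/10 → f/9.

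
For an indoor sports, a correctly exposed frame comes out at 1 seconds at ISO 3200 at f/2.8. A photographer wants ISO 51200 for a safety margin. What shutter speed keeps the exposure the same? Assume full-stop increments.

ISO: 3200 → 6400 → 12800 → 25600 → 51200 — 4 stops higher (brighter).
Need 4 stops darker from the shutter speed: 1 → 1/2 → 1/4 → 1/8 → 1/15.

1/15s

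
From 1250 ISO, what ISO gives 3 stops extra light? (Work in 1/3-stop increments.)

ISO: 1250 → 1600 → 2000 → 2500 → 3200 → 4000 → 5000 → 6400 → 8000 → 10000 — 3 stops raised (brighter).

ISO 10000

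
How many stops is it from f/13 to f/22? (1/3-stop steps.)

f/13 → f/14 → f/16 → f/18 → f/20 → f/22 — count the steps: 5 third-stops = 1 2/3 stops.

1 2/3 stops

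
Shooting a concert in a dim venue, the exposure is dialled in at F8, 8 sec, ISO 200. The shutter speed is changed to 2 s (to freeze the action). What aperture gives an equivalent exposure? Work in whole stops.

f/4

Shutter speed: 8 → 4 → 2 — 2 stops faster (darker).
Need 2 stops brighter from the aperture: f/8 → f/5.6 → f/4.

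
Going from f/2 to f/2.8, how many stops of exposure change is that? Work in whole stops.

f/2 → f/2.8 — count the steps: 1 stop.

1 stop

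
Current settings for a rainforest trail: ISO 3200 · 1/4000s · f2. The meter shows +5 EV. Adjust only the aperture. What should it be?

f/11

Overexposed by 5 stops → need 5 stops darker.
Aperture: f/2 → f/2.8 → f/4 → f/5.6 → f/8 → f/11.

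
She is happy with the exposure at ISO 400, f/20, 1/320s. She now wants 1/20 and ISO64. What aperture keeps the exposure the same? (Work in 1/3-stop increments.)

f/32

Shutter speed: 1/320 → 1/250 → 1/200 → 1/160 → 1/125 → 1/100 → 1/80 → 1/60 → 1/50 → 1/40 → 1/30 → 1/25 → 1/20 — 4 stops slower (brighter).
ISO: 400 → 320 → 250 → 200 → 160 → 125 → 100 → 80 → 64 — 2 2/3 stops dropped (darker).
Net change so far: 1 1/3 stops brighter. Offset with the aperture: f/20 → f/22 → f/25 → f/29 → f/32.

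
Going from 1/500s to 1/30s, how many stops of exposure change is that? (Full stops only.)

1/500 → 1/250 → 1/125 → 1/60 → 1/30 — count the steps: 4 stops.

4 stops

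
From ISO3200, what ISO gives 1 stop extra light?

ISO 6400

ISO: 3200 → 6400 — 1 stop higher (brighter).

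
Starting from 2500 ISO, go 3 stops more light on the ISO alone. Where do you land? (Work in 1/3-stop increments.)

ISO 20000

ISO: 2500 → 3200 → 4000 → 5000 → 6400 → 8000 → 10000 → 12800 → 16000 → 20000 — 3 stops raised (brighter).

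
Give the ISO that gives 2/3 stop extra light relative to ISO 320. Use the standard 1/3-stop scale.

ISO: 320 → 400 → 500 — 2/3 stop raised (brighter).

ISO 500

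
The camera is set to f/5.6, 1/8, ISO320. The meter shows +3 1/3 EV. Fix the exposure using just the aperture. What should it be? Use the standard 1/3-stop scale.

Overexposed by 3 1/3 stops → need 3 1/3 stops darker.
Aperture: f/5.6 → f/6.3 → f/7.1 → f/8 → f/9 → f/10 → f/11 → f/13 → f/14 → f/16 → f/18.

f/18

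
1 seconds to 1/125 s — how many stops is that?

7 stops

1 → 1/2 → 1/4 → 1/8 → 1/15 → 1/30 → 1/60 → 1/125 — count the steps: 7 stops.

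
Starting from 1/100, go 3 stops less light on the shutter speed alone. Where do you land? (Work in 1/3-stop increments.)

Shutter speed: 1/100 → 1/125 → 1/160 → 1/200 → 1/250 → 1/320 → 1/400 → 1/500 → 1/640 → 1/800 — 3 stops faster (darker).

1/800s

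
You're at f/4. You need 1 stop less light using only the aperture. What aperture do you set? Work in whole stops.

f/5.6

Aperture: f/4 → f/5.6 — 1 stop smaller aperture (darker).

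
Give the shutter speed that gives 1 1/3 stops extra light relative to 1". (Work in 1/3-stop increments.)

Shutter speed: 1 → 1.3 → 1.6 → 2 → 2.5 — 1 1/3 stops slower (brighter).

2.5 s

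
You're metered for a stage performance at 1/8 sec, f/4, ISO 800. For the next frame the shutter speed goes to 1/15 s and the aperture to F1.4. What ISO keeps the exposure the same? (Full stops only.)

ISO 200

Shutter speed: 1/8 → 1/15 — 1 stop shorter (darker).
Aperture: f/4 → f/2.8 → f/2 → f/1.4 — 3 stops larger aperture (brighter).
Net change so far: 2 stops brighter. Offset with the ISO: 800 → 400 → 200.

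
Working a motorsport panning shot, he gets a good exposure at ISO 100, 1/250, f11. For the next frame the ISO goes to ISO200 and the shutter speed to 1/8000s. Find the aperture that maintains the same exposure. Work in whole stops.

f/2.8

ISO: 100 → 200 — 1 stop raised (brighter).
Shutter speed: 1/250 → 1/500 → 1/1000 → 1/2000 → 1/4000 → 1/8000 — 5 stops faster (darker).
Net change so far: 4 stops darker. Offset with the aperture: f/11 → f/8 → f/5.6 → f/4 → f/2.8.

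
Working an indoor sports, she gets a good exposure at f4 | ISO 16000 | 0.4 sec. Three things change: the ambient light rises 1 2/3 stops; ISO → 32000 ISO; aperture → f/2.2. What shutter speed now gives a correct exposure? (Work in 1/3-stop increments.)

1/50s

Scene light: 1 2/3 stops brighter.
ISO: 16000 → 20000 → 25600 → 32000 — 1 stop raised (brighter).
Aperture: f/4 → f/3.5 → f/3.2 → f/2.8 → f/2.5 → f/2.2 — 1 2/3 stops larger aperture (brighter).
Net so far: 4 1/3 stops brighter. Shutter speed: 0.4 → 0.3 → 1/4 → 1/5 → 1/6 → 1/8 → 1/10 → 1/13 → 1/15 → 1/20 → 1/25 → 1/30 → 1/40 → 1/50.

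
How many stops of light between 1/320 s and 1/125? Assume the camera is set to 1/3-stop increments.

1/320 → 1/250 → 1/200 → 1/160 → 1/125 — count the steps: 4 third-stops = 1 1/3 stops.

1 1/3 stops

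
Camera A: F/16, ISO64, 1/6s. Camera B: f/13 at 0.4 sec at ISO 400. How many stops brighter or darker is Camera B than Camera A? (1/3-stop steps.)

Aperture: f/16 → f/14 → f/13 — 2/3 stop wider (brighter).
Shutter speed: 1/6 → 1/5 → 1/4 → 0.3 → 0.4 — 1 1/3 stops longer (brighter).
ISO: 64 → 80 → 100 → 125 → 160 → 200 → 250 → 320 → 400 — 2 2/3 stops higher (brighter).
Net: +2/3 +1 1/3 +2 2/3 = +4 2/3 stops.

4 2/3 stops brighter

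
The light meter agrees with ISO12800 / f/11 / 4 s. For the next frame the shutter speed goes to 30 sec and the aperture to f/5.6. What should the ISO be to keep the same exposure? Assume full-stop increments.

ISO 400

Shutter speed: 4 → 8 → 15 → 30 — 3 stops longer (brighter).
Aperture: f/11 → f/8 → f/5.6 — 2 stops opened up (brighter).
Net change so far: 5 stops brighter. Offset with the ISO: 12800 → 6400 → 3200 → 1600 → 800 → 400.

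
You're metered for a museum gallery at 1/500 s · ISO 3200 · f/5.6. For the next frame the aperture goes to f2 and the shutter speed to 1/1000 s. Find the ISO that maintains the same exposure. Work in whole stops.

Aperture: f/5.6 → f/4 → f/2.8 → f/2 — 3 stops larger aperture (brighter).
Shutter speed: 1/500 → 1/1000 — 1 stop shorter (darker).
Net change so far: 2 stops brighter. Offset with the ISO: 3200 → 1600 → 800.

ISO 800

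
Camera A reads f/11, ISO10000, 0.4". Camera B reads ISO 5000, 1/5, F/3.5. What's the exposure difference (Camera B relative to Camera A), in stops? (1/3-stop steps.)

1 1/3 stops brighter

Aperture: f/11 → f/10 → f/9 → f/8 → f/7.1 → f/6.3 → f/5.6 → f/5 → f/4.5 → f/4 → f/3.5 — 3 1/3 stops opened up (brighter).
Shutter speed: 0.4 → 0.3 → 1/4 → 1/5 — 1 stop faster (darker).
ISO: 10000 → 8000 → 6400 → 5000 — 1 stop dropped (darker).
Net: +3 1/3 −1 −1 = +1 1/3 stops.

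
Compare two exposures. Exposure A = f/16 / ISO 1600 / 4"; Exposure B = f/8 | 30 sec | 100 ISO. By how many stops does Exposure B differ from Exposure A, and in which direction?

Aperture: f/16 → f/11 → f/8 — 2 stops larger aperture (brighter).
Shutter speed: 4 → 8 → 15 → 30 — 3 stops longer (brighter).
ISO: 1600 → 800 → 400 → 200 → 100 — 4 stops dropped (darker).
Net: +2 +3 −4 = +1 stop.

1 stop brighter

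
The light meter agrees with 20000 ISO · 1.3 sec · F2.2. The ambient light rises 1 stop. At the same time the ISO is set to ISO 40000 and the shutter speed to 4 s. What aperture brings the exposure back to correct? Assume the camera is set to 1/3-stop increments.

Scene light: 1 stop brighter.
ISO: 20000 → 25600 → 32000 → 40000 — 1 stop raised (brighter).
Shutter speed: 1.3 → 1.6 → 2 → 2.5 → 3.2 → 4 — 1 2/3 stops longer (brighter).
Net so far: 3 2/3 stops brighter. Aperture: f/2.2 → f/2.5 → f/2.8 → f/3.2 → f/3.5 → f/4 → f/4.5 → f/5 → f/5.6 → f/6.3 → f/7.1 → f/8.

f/8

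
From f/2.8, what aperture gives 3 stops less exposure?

Aperture: f/2.8 → f/4 → f/5.6 → f/8 — 3 stops narrower (darker).

f/8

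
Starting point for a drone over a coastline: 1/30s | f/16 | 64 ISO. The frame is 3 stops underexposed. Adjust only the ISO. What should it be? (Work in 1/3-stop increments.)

Underexposed by 3 stops → need 3 stops brighter.
ISO: 64 → 80 → 100 → 125 → 160 → 200 → 250 → 320 → 400 → 500.

ISO 500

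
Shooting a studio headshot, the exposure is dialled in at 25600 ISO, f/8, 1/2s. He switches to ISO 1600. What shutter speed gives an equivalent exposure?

8 s

ISO: 25600 → 12800 → 6400 → 3200 → 1600 — 4 stops dropped (darker).
Need 4 stops brighter from the shutter speed: 1/2 → 1 → 2 → 4 → 8.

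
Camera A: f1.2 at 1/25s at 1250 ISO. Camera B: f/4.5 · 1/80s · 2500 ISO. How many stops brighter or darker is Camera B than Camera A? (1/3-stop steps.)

Aperture: f/1.2 → f/1.4 → f/1.6 → f/1.8 → f/2 → f/2.2 → f/2.5 → f/2.8 → f/3.2 → f/3.5 → f/4 → f/4.5 — 3 2/3 stops smaller aperture (darker).
Shutter speed: 1/25 → 1/30 → 1/40 → 1/50 → 1/60 → 1/80 — 1 2/3 stops shorter (darker).
ISO: 1250 → 1600 → 2000 → 2500 — 1 stop raised (brighter).
Net: −3 2/3 −1 2/3 +1 = −4 1/3 stops.

4 1/3 stops darker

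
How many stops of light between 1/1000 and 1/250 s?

1/1000 → 1/500 → 1/250 — count the steps: 2 stops.

2 stops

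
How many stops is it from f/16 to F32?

f/16 → f/22 → f/32 — count the steps: 2 stops.

2 stops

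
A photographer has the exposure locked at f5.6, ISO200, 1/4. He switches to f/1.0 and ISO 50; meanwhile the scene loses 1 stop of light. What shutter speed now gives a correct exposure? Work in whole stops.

1/15s

Scene light: 1 stop darker.
Aperture: f/5.6 → f/4 → f/2.8 → f/2 → f/1.4 → f/1.0 — 5 stops larger aperture (brighter).
ISO: 200 → 100 → 50 — 2 stops lower (darker).
Net so far: 2 stops brighter. Shutter speed: 1/4 → 1/8 → 1/15.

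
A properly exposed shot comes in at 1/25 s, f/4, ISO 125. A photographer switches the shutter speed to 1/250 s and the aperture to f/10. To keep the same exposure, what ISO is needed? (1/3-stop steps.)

ISO 8000

Shutter speed: 1/25 → 1/30 → 1/40 → 1/50 → 1/60 → 1/80 → 1/100 → 1/125 → 1/160 → 1/200 → 1/250 — 3 1/3 stops shorter (darker).
Aperture: f/4 → f/4.5 → f/5 → f/5.6 → f/6.3 → f/7.1 → f/8 → f/9 → f/10 — 2 2/3 stops stopped down (darker).
Net change so far: 6 stops darker. Offset with the ISO: 125 → 160 → 200 → 250 → 320 → 400 → 500 → 640 → 800 → 1000 → 1250 → 1600 → 2000 → 2500 → 3200 → 4000 → 5000 → 6400 → 8000.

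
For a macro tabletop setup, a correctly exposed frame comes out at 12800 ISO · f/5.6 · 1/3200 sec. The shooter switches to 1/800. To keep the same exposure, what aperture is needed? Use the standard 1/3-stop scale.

Shutter speed: 1/3200 → 1/2500 → 1/2000 → 1/1600 → 1/1250 → 1/1000 → 1/800 — 2 stops slower (brighter).
Need 2 stops darker from the aperture: f/5.6 → f/6.3 → f/7.1 → f/8 → f/9 → f/10 → f/11.

f/11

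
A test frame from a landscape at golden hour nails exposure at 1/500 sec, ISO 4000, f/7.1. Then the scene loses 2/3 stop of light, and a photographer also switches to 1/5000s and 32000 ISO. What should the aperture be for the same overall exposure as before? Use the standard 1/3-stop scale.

f/5

Scene light: 2/3 stop darker.
Shutter speed: 1/500 → 1/640 → 1/800 → 1/1000 → 1/1250 → 1/1600 → 1/2000 → 1/2500 → 1/3200 → 1/4000 → 1/5000 — 3 1/3 stops faster (darker).
ISO: 4000 → 5000 → 6400 → 8000 → 10000 → 12800 → 16000 → 20000 → 25600 → 32000 — 3 stops higher (brighter).
Net so far: 1 stop darker. Aperture: f/7.1 → f/6.3 → f/5.6 → f/5.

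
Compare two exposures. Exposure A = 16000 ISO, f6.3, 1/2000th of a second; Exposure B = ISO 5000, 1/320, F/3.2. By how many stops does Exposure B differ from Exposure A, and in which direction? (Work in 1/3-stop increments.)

Aperture: f/6.3 → f/5.6 → f/5 → f/4.5 → f/4 → f/3.5 → f/3.2 — 2 stops opened up (brighter).
Shutter speed: 1/2000 → 1/1600 → 1/1250 → 1/1000 → 1/800 → 1/640 → 1/500 → 1/400 → 1/320 — 2 2/3 stops longer (brighter).
ISO: 16000 → 12800 → 10000 → 8000 → 6400 → 5000 — 1 2/3 stops dropped (darker).
Net: +2 +2 2/3 −1 2/3 = +3 stops.

3 stops brighter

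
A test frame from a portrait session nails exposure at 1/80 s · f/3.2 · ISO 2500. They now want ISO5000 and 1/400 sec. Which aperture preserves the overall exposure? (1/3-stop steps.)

ISO: 2500 → 3200 → 4000 → 5000 — 1 stop higher (brighter).
Shutter speed: 1/80 → 1/100 → 1/125 → 1/160 → 1/200 → 1/250 → 1/320 → 1/400 — 2 1/3 stops shorter (darker).
Net change so far: 1 1/3 stops darker. Offset with the aperture: f/3.2 → f/2.8 → f/2.5 → f/2.2 → f/2.

f/2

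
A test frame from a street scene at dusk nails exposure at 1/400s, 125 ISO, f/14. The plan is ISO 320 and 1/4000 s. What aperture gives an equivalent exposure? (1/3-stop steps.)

f/7.1

ISO: 125 → 160 → 200 → 250 → 320 — 1 1/3 stops higher (brighter).
Shutter speed: 1/400 → 1/500 → 1/640 → 1/800 → 1/1000 → 1/1250 → 1/1600 → 1/2000 → 1/2500 → 1/3200 → 1/4000 — 3 1/3 stops faster (darker).
Net change so far: 2 stops darker. Offset with the aperture: f/14 → f/13 → f/11 → f/10 → f/9 → f/8 → f/7.1.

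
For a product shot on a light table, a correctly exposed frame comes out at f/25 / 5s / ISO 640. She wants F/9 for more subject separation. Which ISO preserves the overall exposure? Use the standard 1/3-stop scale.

ISO 80

Aperture: f/25 → f/22 → f/20 → f/18 → f/16 → f/14 → f/13 → f/11 → f/10 → f/9 — 3 stops larger aperture (brighter).
Need 3 stops darker from the ISO: 640 → 500 → 400 → 320 → 250 → 200 → 160 → 125 → 100 → 80.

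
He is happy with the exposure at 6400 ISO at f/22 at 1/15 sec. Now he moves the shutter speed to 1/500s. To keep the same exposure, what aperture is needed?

Shutter speed: 1/15 → 1/30 → 1/60 → 1/125 → 1/250 → 1/500 — 5 stops shorter (darker).
Need 5 stops brighter from the aperture: f/22 → f/16 → f/11 → f/8 → f/5.6 → f/4.

f/4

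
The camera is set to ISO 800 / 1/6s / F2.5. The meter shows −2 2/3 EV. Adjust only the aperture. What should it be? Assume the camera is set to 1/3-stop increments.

Underexposed by 2 2/3 stops → need 2 2/3 stops brighter.
Aperture: f/2.5 → f/2.2 → f/2 → f/1.8 → f/1.6 → f/1.4 → f/1.2 → f/1.1 → f/1.0.

f/1.0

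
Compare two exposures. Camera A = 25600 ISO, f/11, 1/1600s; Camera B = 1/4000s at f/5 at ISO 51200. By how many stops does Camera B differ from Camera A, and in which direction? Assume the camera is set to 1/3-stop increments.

2 stops brighter

Aperture: f/11 → f/10 → f/9 → f/8 → f/7.1 → f/6.3 → f/5.6 → f/5 — 2 1/3 stops opened up (brighter).
Shutter speed: 1/1600 → 1/2000 → 1/2500 → 1/3200 → 1/4000 — 1 1/3 stops faster (darker).
ISO: 25600 → 32000 → 40000 → 51200 — 1 stop raised (brighter).
Net: +2 1/3 −1 1/3 +1 = +2 stops.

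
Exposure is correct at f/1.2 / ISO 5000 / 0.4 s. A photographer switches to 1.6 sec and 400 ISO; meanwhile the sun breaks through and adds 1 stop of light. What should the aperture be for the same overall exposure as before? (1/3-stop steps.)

Scene light: 1 stop brighter.
Shutter speed: 0.4 → 0.5 → 0.6 → 0.8 → 1 → 1.3 → 1.6 — 2 stops longer (brighter).
ISO: 5000 → 4000 → 3200 → 2500 → 2000 → 1600 → 1250 → 1000 → 800 → 640 → 500 → 400 — 3 2/3 stops lower (darker).
Net so far: 2/3 stop darker. Aperture: f/1.2 → f/1.1 → f/1.0.

f/1.0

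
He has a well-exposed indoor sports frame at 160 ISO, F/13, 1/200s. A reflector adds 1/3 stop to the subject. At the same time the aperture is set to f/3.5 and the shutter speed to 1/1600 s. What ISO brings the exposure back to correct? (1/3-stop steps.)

Scene light: 1/3 stop brighter.
Aperture: f/13 → f/11 → f/10 → f/9 → f/8 → f/7.1 → f/6.3 → f/5.6 → f/5 → f/4.5 → f/4 → f/3.5 — 3 2/3 stops wider (brighter).
Shutter speed: 1/200 → 1/250 → 1/320 → 1/400 → 1/500 → 1/640 → 1/800 → 1/1000 → 1/1250 → 1/1600 — 3 stops faster (darker).
Net so far: 1 stop brighter. ISO: 160 → 125 → 100 → 80.

ISO 80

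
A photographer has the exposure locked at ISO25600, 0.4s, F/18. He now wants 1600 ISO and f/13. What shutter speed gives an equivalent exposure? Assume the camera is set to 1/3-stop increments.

ISO: 25600 → 20000 → 16000 → 12800 → 10000 → 8000 → 6400 → 5000 → 4000 → 3200 → 2500 → 2000 → 1600 — 4 stops lower (darker).
Aperture: f/18 → f/16 → f/14 → f/13 — 1 stop opened up (brighter).
Net change so far: 3 stops darker. Offset with the shutter speed: 0.4 → 0.5 → 0.6 → 0.8 → 1 → 1.3 → 1.6 → 2 → 2.5 → 3.2.

3.2 s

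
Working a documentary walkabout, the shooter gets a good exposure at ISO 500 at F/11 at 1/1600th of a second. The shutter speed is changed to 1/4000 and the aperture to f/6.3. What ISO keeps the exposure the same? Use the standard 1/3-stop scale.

Shutter speed: 1/1600 → 1/2000 → 1/2500 → 1/3200 → 1/4000 — 1 1/3 stops shorter (darker).
Aperture: f/11 → f/10 → f/9 → f/8 → f/7.1 → f/6.3 — 1 2/3 stops larger aperture (brighter).
Net change so far: 1/3 stop brighter. Offset with the ISO: 500 → 400.

ISO 400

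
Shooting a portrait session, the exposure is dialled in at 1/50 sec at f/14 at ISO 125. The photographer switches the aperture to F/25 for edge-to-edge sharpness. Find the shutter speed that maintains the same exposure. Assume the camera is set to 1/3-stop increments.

1/15s

Aperture: f/14 → f/16 → f/18 → f/20 → f/22 → f/25 — 1 2/3 stops smaller aperture (darker).
Need 1 2/3 stops brighter from the shutter speed: 1/50 → 1/40 → 1/30 → 1/25 → 1/20 → 1/15.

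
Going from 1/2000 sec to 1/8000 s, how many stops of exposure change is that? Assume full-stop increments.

1/2000 → 1/4000 → 1/8000 — count the steps: 2 stops.

2 stops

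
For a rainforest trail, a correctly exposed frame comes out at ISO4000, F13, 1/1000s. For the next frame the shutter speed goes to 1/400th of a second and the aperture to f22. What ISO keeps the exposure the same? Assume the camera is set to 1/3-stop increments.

Shutter speed: 1/1000 → 1/800 → 1/640 → 1/500 → 1/400 — 1 1/3 stops longer (brighter).
Aperture: f/13 → f/14 → f/16 → f/18 → f/20 → f/22 — 1 2/3 stops smaller aperture (darker).
Net change so far: 1/3 stop darker. Offset with the ISO: 4000 → 5000.

ISO 5000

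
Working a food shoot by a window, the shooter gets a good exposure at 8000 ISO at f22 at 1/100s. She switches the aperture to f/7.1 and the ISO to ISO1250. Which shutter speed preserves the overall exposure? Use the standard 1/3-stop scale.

1/160s

Aperture: f/22 → f/20 → f/18 → f/16 → f/14 → f/13 → f/11 → f/10 → f/9 → f/8 → f/7.1 — 3 1/3 stops larger aperture (brighter).
ISO: 8000 → 6400 → 5000 → 4000 → 3200 → 2500 → 2000 → 1600 → 1250 — 2 2/3 stops lower (darker).
Net change so far: 2/3 stop brighter. Offset with the shutter speed: 1/100 → 1/125 → 1/160.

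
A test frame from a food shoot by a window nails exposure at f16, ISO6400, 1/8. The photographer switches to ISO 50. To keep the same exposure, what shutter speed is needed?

15 s

ISO: 6400 → 3200 → 1600 → 800 → 400 → 200 → 100 → 50 — 7 stops lower (darker).
Need 7 stops brighter from the shutter speed: 1/8 → 1/4 → 1/2 → 1 → 2 → 4 → 8 → 15.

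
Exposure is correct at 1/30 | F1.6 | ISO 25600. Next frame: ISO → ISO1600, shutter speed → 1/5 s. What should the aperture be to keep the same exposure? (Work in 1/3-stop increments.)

f/1.0

ISO: 25600 → 20000 → 16000 → 12800 → 10000 → 8000 → 6400 → 5000 → 4000 → 3200 → 2500 → 2000 → 1600 — 4 stops lower (darker).
Shutter speed: 1/30 → 1/25 → 1/20 → 1/15 → 1/13 → 1/10 → 1/8 → 1/6 → 1/5 — 2 2/3 stops longer (brighter).
Net change so far: 1 1/3 stops darker. Offset with the aperture: f/1.6 → f/1.4 → f/1.2 → f/1.1 → f/1.0.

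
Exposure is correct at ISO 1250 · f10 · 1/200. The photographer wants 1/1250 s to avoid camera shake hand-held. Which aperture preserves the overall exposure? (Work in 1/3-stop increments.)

Shutter speed: 1/200 → 1/250 → 1/320 → 1/400 → 1/500 → 1/640 → 1/800 → 1/1000 → 1/1250 — 2 2/3 stops shorter (darker).
Need 2 2/3 stops brighter from the aperture: f/10 → f/9 → f/8 → f/7.1 → f/6.3 → f/5.6 → f/5 → f/4.5 → f/4.

f/4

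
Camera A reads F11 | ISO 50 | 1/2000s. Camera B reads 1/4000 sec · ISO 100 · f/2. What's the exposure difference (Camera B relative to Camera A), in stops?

Aperture: f/11 → f/8 → f/5.6 → f/4 → f/2.8 → f/2 — 5 stops opened up (brighter).
Shutter speed: 1/2000 → 1/4000 — 1 stop shorter (darker).
ISO: 50 → 100 — 1 stop raised (brighter).
Net: +5 −1 +1 = +5 stops.

5 stops brighter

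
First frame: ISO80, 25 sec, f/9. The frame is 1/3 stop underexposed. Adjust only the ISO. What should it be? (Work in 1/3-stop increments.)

ISO 100

Underexposed by 1/3 stop → need 1/3 stop brighter.
ISO: 80 → 100.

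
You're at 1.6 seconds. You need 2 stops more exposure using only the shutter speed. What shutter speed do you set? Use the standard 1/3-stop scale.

6 s

Shutter speed: 1.6 → 2 → 2.5 → 3.2 → 4 → 5 → 6 — 2 stops longer (brighter).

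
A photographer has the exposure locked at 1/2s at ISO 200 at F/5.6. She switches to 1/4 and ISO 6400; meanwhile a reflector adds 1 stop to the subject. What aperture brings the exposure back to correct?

f/32

Scene light: 1 stop brighter.
Shutter speed: 1/2 → 1/4 — 1 stop faster (darker).
ISO: 200 → 400 → 800 → 1600 → 3200 → 6400 — 5 stops higher (brighter).
Net so far: 5 stops brighter. Aperture: f/5.6 → f/8 → f/11 → f/16 → f/22 → f/32.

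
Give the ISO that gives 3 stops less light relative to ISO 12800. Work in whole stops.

ISO 1600

ISO: 12800 → 6400 → 3200 → 1600 — 3 stops dropped (darker).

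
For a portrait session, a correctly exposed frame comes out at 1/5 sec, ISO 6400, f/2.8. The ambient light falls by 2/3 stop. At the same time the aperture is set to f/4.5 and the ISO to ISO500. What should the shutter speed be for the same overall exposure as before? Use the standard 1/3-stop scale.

10 s

Scene light: 2/3 stop darker.
Aperture: f/2.8 → f/3.2 → f/3.5 → f/4 → f/4.5 — 1 1/3 stops stopped down (darker).
ISO: 6400 → 5000 → 4000 → 3200 → 2500 → 2000 → 1600 → 1250 → 1000 → 800 → 640 → 500 — 3 2/3 stops dropped (darker).
Net so far: 5 2/3 stops darker. Shutter speed: 1/5 → 1/4 → 0.3 → 0.4 → 0.5 → 0.6 → 0.8 → 1 → 1.3 → 1.6 → 2 → 2.5 → 3.2 → 4 → 5 → 6 → 8 → 10.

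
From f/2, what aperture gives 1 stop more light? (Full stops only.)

f/1.4

Aperture: f/2 → f/1.4 — 1 stop wider (brighter).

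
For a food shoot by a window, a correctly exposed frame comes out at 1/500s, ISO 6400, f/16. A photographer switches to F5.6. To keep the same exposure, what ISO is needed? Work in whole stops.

Aperture: f/16 → f/11 → f/8 → f/5.6 — 3 stops wider (brighter).
Need 3 stops darker from the ISO: 6400 → 3200 → 1600 → 800.

ISO 800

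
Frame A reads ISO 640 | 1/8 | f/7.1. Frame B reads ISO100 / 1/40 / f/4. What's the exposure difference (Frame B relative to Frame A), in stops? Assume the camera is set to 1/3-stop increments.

3 1/3 stops darker

Aperture: f/7.1 → f/6.3 → f/5.6 → f/5 → f/4.5 → f/4 — 1 2/3 stops opened up (brighter).
Shutter speed: 1/8 → 1/10 → 1/13 → 1/15 → 1/20 → 1/25 → 1/30 → 1/40 — 2 1/3 stops faster (darker).
ISO: 640 → 500 → 400 → 320 → 250 → 200 → 160 → 125 → 100 — 2 2/3 stops lower (darker).
Net: +1 2/3 −2 1/3 −2 2/3 = −3 1/3 stops.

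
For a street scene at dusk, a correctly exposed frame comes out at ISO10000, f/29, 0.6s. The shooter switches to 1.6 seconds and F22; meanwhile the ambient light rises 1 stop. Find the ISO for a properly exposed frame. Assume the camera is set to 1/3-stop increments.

ISO 1250

Scene light: 1 stop brighter.
Shutter speed: 0.6 → 0.8 → 1 → 1.3 → 1.6 — 1 1/3 stops longer (brighter).
Aperture: f/29 → f/25 → f/22 — 2/3 stop opened up (brighter).
Net so far: 3 stops brighter. ISO: 10000 → 8000 → 6400 → 5000 → 4000 → 3200 → 2500 → 2000 → 1600 → 1250.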